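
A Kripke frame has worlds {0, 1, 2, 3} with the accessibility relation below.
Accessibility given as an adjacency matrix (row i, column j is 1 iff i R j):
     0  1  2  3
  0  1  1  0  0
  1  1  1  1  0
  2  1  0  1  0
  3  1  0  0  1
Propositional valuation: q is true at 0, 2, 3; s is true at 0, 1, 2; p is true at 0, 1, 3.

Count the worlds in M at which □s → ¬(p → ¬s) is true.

Let φ = □s → ¬(p → ¬s). Evaluate φ at each world:
  0 (successors {0, 1}): φ is true.
  1 (successors {0, 1, 2}): φ is true.
  2 (successors {0, 2}): φ is false.
  3 (successors {0, 3}): φ is true.
For instance, at 3:
  At 3: □s is false, ¬(p → ¬s) is false, so □s → ¬(p → ¬s) is true.
    At 3: □s requires s at every successor {0, 3}.
      s fails at 3, so □s is false at 3.
Satisfying worlds: {0, 1, 3}

3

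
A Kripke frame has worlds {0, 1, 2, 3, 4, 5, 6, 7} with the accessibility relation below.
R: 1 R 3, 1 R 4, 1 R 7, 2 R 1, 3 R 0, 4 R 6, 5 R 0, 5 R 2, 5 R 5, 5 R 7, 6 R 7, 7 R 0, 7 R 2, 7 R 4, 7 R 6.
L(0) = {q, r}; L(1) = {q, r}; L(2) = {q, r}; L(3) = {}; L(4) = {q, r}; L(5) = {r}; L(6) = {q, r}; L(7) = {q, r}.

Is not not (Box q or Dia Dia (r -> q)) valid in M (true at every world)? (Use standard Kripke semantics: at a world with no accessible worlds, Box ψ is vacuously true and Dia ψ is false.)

Recall that Box ψ holds at a world iff ψ holds at every accessible world, and Dia ψ holds iff ψ holds at some accessible world.
Let φ = not not (Box q or Dia Dia (r -> q)). Evaluate φ at each world:
  0 (successors ∅): φ is true.
  1 (successors {3, 4, 7}): φ is true.
  2 (successors {1}): φ is true.
  3 (successors {0}): φ is true.
  4 (successors {6}): φ is true.
  5 (successors {0, 2, 5, 7}): φ is true.
  6 (successors {7}): φ is true.
  7 (successors {0, 2, 4, 6}): φ is true.
For instance, at 3:
  At 3: not (Box q or Dia Dia (r -> q)) is false, so not not (Box q or Dia Dia (r -> q)) is true.
    At 3: Box q or Dia Dia (r -> q) is true, so not (Box q or Dia Dia (r -> q)) is false.
      At 3: Box q is true, Dia Dia (r -> q) is false, so Box q or Dia Dia (r -> q) is true.

Yes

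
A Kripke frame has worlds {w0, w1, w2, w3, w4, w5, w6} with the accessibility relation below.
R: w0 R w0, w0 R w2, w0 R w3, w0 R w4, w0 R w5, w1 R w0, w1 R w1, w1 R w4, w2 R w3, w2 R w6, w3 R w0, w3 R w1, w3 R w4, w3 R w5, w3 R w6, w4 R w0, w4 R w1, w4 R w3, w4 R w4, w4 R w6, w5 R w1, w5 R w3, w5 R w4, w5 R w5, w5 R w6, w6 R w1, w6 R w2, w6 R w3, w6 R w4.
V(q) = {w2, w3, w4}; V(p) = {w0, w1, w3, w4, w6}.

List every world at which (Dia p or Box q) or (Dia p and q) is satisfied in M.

Recall that Box ψ holds at a world iff ψ holds at every accessible world, and Dia ψ holds iff ψ holds at some accessible world.
Let φ = (Dia p or Box q) or (Dia p and q). Evaluate φ at each world:
  w0 (successors {w0, w2, w3, w4, w5}): φ is true.
  w1 (successors {w0, w1, w4}): φ is true.
  w2 (successors {w3, w6}): φ is true.
  w3 (successors {w0, w1, w4, w5, w6}): φ is true.
  w4 (successors {w0, w1, w3, w4, w6}): φ is true.
  w5 (successors {w1, w3, w4, w5, w6}): φ is true.
  w6 (successors {w1, w2, w3, w4}): φ is true.
For instance, at w4:
  At w4: Dia p or Box q is true, Dia p and q is true, so (Dia p or Box q) or (Dia p and q) is true.
    At w4: Dia p is true, Box q is false, so Dia p or Box q is true.
      At w4: Dia p requires p at some successor in {w0, w1, w3, w4, w6}.
        p holds at w0, so Dia p is true at w4.
      At w4: Box q requires q at every successor {w0, w1, w3, w4, w6}.
        q fails at w0, so Box q is false at w4.
    At w4: Dia p is true, q is true, so Dia p and q is true.
      At w4: Dia p requires p at some successor in {w0, w1, w3, w4, w6}.
        p holds at w0, so Dia p is true at w4.
Satisfying worlds: {w0, w1, w2, w3, w4, w5, w6}

w0, w1, w2, w3, w4, w5, w6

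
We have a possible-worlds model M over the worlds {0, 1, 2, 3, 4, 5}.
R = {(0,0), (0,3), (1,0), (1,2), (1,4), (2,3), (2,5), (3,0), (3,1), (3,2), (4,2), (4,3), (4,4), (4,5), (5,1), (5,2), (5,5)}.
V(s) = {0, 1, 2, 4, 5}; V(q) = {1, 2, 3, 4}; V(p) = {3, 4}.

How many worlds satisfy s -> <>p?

5

Let φ = s -> <>p. Evaluate φ at each world:
  0 (successors {0, 3}): φ is true.
  1 (successors {0, 2, 4}): φ is true.
  2 (successors {3, 5}): φ is true.
  3 (successors {0, 1, 2}): φ is true.
  4 (successors {2, 3, 4, 5}): φ is true.
  5 (successors {1, 2, 5}): φ is false.
For instance, at 5:
  At 5: s is true, <>p is false, so s -> <>p is false.
    At 5: <>p requires p at some successor in {1, 2, 5}.
      At 1: p is false.
      At 2: p is false.
      At 5: p is false.
    So <>p is false at 5.
Satisfying worlds: {0, 1, 2, 3, 4}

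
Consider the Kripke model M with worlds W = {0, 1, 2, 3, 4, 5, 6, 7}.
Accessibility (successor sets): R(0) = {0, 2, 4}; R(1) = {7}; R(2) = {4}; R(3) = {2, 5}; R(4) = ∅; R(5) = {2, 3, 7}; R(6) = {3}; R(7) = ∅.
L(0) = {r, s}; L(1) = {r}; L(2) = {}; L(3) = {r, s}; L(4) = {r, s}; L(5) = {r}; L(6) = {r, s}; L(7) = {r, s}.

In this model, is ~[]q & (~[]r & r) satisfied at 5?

At 5: ~[]q is true, ~[]r & r is true, so ~[]q & (~[]r & r) is true.
  At 5: []q is false, so ~[]q is true.
    At 5: []q requires q at every successor {2, 3, 7}.
      q fails at 2, so []q is false at 5.
  At 5: ~[]r is true, r is true, so ~[]r & r is true.
    At 5: []r is false, so ~[]r is true.
      At 5: []r requires r at every successor {2, 3, 7}.
        r fails at 2, so []r is false at 5.

Yes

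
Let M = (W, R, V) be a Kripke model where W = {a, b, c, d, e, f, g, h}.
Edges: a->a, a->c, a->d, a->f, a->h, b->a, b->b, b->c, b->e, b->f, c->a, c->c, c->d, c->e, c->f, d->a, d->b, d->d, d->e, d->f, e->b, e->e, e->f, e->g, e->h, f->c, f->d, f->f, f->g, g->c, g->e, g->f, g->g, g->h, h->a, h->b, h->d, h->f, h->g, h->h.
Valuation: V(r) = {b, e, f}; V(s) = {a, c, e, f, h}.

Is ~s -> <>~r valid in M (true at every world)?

Yes

Let φ = ~s -> <>~r. Evaluate φ at each world:
  a (successors {a, c, d, f, h}): φ is true.
  b (successors {a, b, c, e, f}): φ is true.
  c (successors {a, c, d, e, f}): φ is true.
  d (successors {a, b, d, e, f}): φ is true.
  e (successors {b, e, f, g, h}): φ is true.
  f (successors {c, d, f, g}): φ is true.
  g (successors {c, e, f, g, h}): φ is true.
  h (successors {a, b, d, f, g, h}): φ is true.
For instance, at e:
  At e: ~s is false, <>~r is true, so ~s -> <>~r is true.
    At e: <>~r requires ~r at some successor in {b, e, f, g, h}.
      ~r holds at g, so <>~r is true at e.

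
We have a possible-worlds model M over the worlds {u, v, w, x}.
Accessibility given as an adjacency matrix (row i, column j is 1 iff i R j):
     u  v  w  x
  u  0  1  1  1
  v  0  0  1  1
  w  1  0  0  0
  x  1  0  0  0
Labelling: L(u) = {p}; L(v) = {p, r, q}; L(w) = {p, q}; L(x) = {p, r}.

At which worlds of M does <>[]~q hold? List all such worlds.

u, v

Let φ = <>[]~q. Evaluate φ at each world:
  u (successors {v, w, x}): φ is true.
  v (successors {w, x}): φ is true.
  w (successors {u}): φ is false.
  x (successors {u}): φ is false.
For instance, at x:
  At x: <>[]~q requires []~q at some successor in {u}.
    At u: []~q is false.
  So <>[]~q is false at x.
Satisfying worlds: {u, v}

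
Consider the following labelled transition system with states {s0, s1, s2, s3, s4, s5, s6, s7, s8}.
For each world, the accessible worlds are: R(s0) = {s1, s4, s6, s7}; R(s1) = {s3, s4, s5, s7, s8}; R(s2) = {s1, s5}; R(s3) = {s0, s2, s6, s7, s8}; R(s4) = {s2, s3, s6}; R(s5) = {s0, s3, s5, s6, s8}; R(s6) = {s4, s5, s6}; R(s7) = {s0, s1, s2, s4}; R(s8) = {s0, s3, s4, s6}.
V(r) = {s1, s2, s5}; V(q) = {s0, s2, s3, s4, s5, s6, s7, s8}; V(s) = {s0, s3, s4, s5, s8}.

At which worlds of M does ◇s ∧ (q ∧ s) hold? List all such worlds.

s0, s3, s4, s5, s8

Let φ = ◇s ∧ (q ∧ s). Evaluate φ at each world:
  s0 (successors {s1, s4, s6, s7}): φ is true.
  s1 (successors {s3, s4, s5, s7, s8}): φ is false.
  s2 (successors {s1, s5}): φ is false.
  s3 (successors {s0, s2, s6, s7, s8}): φ is true.
  s4 (successors {s2, s3, s6}): φ is true.
  s5 (successors {s0, s3, s5, s6, s8}): φ is true.
  s6 (successors {s4, s5, s6}): φ is false.
  s7 (successors {s0, s1, s2, s4}): φ is false.
  s8 (successors {s0, s3, s4, s6}): φ is true.
For instance, at s4:
  At s4: ◇s is true, q ∧ s is true, so ◇s ∧ (q ∧ s) is true.
    At s4: ◇s requires s at some successor in {s2, s3, s6}.
      s holds at s3, so ◇s is true at s4.
Satisfying worlds: {s0, s3, s4, s5, s8}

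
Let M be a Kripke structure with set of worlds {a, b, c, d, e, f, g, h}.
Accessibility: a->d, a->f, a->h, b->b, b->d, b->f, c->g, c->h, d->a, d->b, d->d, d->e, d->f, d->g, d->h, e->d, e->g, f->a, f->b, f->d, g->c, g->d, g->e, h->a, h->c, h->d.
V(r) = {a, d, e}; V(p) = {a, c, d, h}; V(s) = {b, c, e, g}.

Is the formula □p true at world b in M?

At b: □p requires p at every successor {b, d, f}.
  p fails at b, so □p is false at b.

No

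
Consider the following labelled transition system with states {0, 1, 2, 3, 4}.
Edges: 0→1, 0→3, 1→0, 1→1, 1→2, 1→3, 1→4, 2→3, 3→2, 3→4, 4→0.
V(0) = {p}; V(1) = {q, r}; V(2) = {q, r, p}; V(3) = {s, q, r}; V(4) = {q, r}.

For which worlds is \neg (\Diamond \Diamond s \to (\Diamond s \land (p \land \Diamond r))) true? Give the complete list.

Recall that \Diamond ψ holds at a world iff ψ holds at some accessible world.
Let φ = \neg (\Diamond \Diamond s \to (\Diamond s \land (p \land \Diamond r))). Evaluate φ at each world:
  0 (successors {1, 3}): φ is false.
  1 (successors {0, 1, 2, 3, 4}): φ is true.
  2 (successors {3}): φ is false.
  3 (successors {2, 4}): φ is true.
  4 (successors {0}): φ is true.
For instance, at 4:
  At 4: \Diamond \Diamond s \to (\Diamond s \land (p \land \Diamond r)) is false, so \neg (\Diamond \Diamond s \to (\Diamond s \land (p \land \Diamond r))) is true.
    At 4: \Diamond \Diamond s is true, \Diamond s \land (p \land \Diamond r) is false, so \Diamond \Diamond s \to (\Diamond s \land (p \land \Diamond r)) is false.
      At 4: \Diamond \Diamond s requires \Diamond s at some successor in {0}.
        \Diamond s holds at 0, so \Diamond \Diamond s is true at 4.
      At 4: \Diamond s is false, p \land \Diamond r is false, so \Diamond s \land (p \land \Diamond r) is false.
Satisfying worlds: {1, 3, 4}

1, 3, 4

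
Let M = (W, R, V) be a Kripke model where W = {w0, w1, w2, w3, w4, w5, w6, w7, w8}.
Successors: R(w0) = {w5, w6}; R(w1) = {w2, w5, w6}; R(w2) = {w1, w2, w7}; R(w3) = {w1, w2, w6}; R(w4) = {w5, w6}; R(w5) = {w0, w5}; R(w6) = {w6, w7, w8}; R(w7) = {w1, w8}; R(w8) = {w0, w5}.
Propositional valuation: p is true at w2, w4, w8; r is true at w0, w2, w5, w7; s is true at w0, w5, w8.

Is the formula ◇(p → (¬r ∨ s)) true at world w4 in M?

At w4: ◇(p → (¬r ∨ s)) requires p → (¬r ∨ s) at some successor in {w5, w6}.
  p → (¬r ∨ s) holds at w5, so ◇(p → (¬r ∨ s)) is true at w4.

Yes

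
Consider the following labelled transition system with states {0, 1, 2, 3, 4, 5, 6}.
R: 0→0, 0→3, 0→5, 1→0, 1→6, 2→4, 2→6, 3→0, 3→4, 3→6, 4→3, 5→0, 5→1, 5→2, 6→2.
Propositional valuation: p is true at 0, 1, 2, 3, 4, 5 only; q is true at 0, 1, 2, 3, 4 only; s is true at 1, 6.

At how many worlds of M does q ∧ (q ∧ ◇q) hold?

Let φ = q ∧ (q ∧ ◇q). Evaluate φ at each world:
  0 (successors {0, 3, 5}): φ is true.
  1 (successors {0, 6}): φ is true.
  2 (successors {4, 6}): φ is true.
  3 (successors {0, 4, 6}): φ is true.
  4 (successors {3}): φ is true.
  5 (successors {0, 1, 2}): φ is false.
  6 (successors {2}): φ is false.
For instance, at 1:
  At 1: q is true, q ∧ ◇q is true, so q ∧ (q ∧ ◇q) is true.
    At 1: q is true, ◇q is true, so q ∧ ◇q is true.
      At 1: ◇q requires q at some successor in {0, 6}.
        q holds at 0, so ◇q is true at 1.
Satisfying worlds: {0, 1, 2, 3, 4}

5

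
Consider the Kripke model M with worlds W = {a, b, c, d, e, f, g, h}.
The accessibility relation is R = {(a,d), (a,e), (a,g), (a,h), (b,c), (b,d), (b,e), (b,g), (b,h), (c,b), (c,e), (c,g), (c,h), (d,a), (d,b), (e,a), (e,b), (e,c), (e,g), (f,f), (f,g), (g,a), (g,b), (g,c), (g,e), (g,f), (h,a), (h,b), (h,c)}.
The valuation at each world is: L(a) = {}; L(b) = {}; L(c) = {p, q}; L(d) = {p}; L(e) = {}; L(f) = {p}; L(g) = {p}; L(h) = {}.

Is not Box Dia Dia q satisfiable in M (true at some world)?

Let φ = not Box Dia Dia q. Evaluate φ at each world:
  a (successors {d, e, g, h}): φ is false.
  b (successors {c, d, e, g, h}): φ is false.
  c (successors {b, e, g, h}): φ is false.
  d (successors {a, b}): φ is false.
  e (successors {a, b, c, g}): φ is false.
  f (successors {f, g}): φ is false.
  g (successors {a, b, c, e, f}): φ is false.
  h (successors {a, b, c}): φ is false.
For instance, at e:
  At e: Box Dia Dia q is true, so not Box Dia Dia q is false.
    At e: Box Dia Dia q requires Dia Dia q at every successor {a, b, c, g}.
      At a: Dia Dia q is true.
      At b: Dia Dia q is true.
      At c: Dia Dia q is true.
      At g: Dia Dia q is true.
    So Box Dia Dia q is true at e.

No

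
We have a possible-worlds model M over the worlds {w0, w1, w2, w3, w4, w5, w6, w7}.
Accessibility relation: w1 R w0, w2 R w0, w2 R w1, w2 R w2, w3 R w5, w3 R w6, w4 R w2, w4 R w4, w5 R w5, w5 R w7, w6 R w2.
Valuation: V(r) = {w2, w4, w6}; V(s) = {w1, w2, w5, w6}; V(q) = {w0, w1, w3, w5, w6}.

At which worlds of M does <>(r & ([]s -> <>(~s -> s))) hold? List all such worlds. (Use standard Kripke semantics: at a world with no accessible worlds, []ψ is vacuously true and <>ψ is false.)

Let φ = <>(r & ([]s -> <>(~s -> s))). Evaluate φ at each world:
  w0 (successors ∅): φ is false.
  w1 (successors {w0}): φ is false.
  w2 (successors {w0, w1, w2}): φ is true.
  w3 (successors {w5, w6}): φ is true.
  w4 (successors {w2, w4}): φ is true.
  w5 (successors {w5, w7}): φ is false.
  w6 (successors {w2}): φ is true.
  w7 (successors ∅): φ is false.
For instance, at w6:
  At w6: <>(r & ([]s -> <>(~s -> s))) requires r & ([]s -> <>(~s -> s)) at some successor in {w2}.
    r & ([]s -> <>(~s -> s)) holds at w2, so <>(r & ([]s -> <>(~s -> s))) is true at w6.
      At w2: r is true, []s -> <>(~s -> s) is true, so r & ([]s -> <>(~s -> s)) is true.
Satisfying worlds: {w2, w3, w4, w6}

w2, w3, w4, w6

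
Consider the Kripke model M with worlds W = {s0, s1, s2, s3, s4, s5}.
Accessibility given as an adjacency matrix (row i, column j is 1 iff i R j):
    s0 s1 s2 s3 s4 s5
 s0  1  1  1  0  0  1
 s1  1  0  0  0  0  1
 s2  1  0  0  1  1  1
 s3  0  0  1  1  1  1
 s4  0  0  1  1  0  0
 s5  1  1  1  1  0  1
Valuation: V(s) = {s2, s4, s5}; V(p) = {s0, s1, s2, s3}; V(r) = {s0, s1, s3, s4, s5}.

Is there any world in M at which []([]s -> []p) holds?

Yes

Let φ = []([]s -> []p). Evaluate φ at each world:
  s0 (successors {s0, s1, s2, s5}): φ is true.
  s1 (successors {s0, s5}): φ is true.
  s2 (successors {s0, s3, s4, s5}): φ is true.
  s3 (successors {s2, s3, s4, s5}): φ is true.
  s4 (successors {s2, s3}): φ is true.
  s5 (successors {s0, s1, s2, s3, s5}): φ is true.
Detail at s0 (witness):
  At s0: []([]s -> []p) requires []s -> []p at every successor {s0, s1, s2, s5}.
    At s0: []s -> []p is true.
    At s1: []s -> []p is true.
    At s2: []s -> []p is true.
    At s5: []s -> []p is true.
  So []([]s -> []p) is true at s0.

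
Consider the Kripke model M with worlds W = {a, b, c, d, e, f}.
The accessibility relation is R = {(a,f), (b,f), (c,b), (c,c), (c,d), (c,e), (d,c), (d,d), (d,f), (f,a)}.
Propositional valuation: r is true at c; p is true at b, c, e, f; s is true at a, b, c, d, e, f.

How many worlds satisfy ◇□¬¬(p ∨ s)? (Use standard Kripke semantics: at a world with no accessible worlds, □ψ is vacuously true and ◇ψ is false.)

5

Recall that □ψ holds at a world iff ψ holds at every accessible world, and ◇ψ holds iff ψ holds at some accessible world.
Let φ = ◇□¬¬(p ∨ s). Evaluate φ at each world:
  a (successors {f}): φ is true.
  b (successors {f}): φ is true.
  c (successors {b, c, d, e}): φ is true.
  d (successors {c, d, f}): φ is true.
  e (successors ∅): φ is false.
  f (successors {a}): φ is true.
For instance, at c:
  At c: ◇□¬¬(p ∨ s) requires □¬¬(p ∨ s) at some successor in {b, c, d, e}.
    □¬¬(p ∨ s) holds at b, so ◇□¬¬(p ∨ s) is true at c.
      At b: □¬¬(p ∨ s) requires ¬¬(p ∨ s) at every successor {f}.
        At f: ¬¬(p ∨ s) is true.
      So □¬¬(p ∨ s) is true at b.
Satisfying worlds: {a, b, c, d, f}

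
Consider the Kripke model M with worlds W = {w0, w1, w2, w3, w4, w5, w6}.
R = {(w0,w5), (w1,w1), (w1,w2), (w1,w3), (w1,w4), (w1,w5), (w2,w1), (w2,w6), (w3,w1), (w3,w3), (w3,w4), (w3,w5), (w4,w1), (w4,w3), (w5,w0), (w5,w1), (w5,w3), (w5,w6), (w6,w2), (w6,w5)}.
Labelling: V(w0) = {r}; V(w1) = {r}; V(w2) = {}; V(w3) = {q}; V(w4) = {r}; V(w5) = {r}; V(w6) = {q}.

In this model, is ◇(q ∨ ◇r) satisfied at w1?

Recall that ◇ψ holds at a world iff ψ holds at some accessible world.
At w1: ◇(q ∨ ◇r) requires q ∨ ◇r at some successor in {w1, w2, w3, w4, w5}.
  q ∨ ◇r holds at w1, so ◇(q ∨ ◇r) is true at w1.
    At w1: q is false, ◇r is true, so q ∨ ◇r is true.
      At w1: ◇r requires r at some successor in {w1, w2, w3, w4, w5}.
        r holds at w1, so ◇r is true at w1.

Yes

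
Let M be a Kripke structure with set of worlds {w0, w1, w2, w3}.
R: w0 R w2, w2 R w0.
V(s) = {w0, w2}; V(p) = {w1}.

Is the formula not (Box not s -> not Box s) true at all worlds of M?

No

Let φ = not (Box not s -> not Box s). Evaluate φ at each world:
  w0 (successors {w2}): φ is false.
  w1 (successors ∅): φ is true.
  w2 (successors {w0}): φ is false.
  w3 (successors ∅): φ is true.
Detail at w0 (counterexample):
  At w0: Box not s -> not Box s is true, so not (Box not s -> not Box s) is false.
    At w0: Box not s is false, not Box s is false, so Box not s -> not Box s is true.
      At w0: Box not s requires not s at every successor {w2}.
        not s fails at w2, so Box not s is false at w0.
      At w0: Box s is true, so not Box s is false.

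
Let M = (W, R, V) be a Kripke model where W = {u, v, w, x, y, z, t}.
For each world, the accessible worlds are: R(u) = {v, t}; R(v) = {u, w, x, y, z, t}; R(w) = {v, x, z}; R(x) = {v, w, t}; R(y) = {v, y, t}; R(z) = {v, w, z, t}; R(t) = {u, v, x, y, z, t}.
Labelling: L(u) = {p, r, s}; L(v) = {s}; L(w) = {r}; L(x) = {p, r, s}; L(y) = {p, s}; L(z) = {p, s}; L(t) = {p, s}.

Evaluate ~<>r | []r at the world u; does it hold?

At u: ~<>r is true, []r is false, so ~<>r | []r is true.
  At u: <>r is false, so ~<>r is true.
    At u: <>r requires r at some successor in {v, t}.
      At v: r is false.
      At t: r is false.
    So <>r is false at u.
  At u: []r requires r at every successor {v, t}.
    r fails at v, so []r is false at u.

Yes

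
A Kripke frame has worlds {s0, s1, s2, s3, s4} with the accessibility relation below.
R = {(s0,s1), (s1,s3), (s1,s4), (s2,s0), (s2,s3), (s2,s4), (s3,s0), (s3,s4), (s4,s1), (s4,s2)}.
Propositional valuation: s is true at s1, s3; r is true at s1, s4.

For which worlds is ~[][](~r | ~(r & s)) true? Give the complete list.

Let φ = ~[][](~r | ~(r & s)). Evaluate φ at each world:
  s0 (successors {s1}): φ is false.
  s1 (successors {s3, s4}): φ is true.
  s2 (successors {s0, s3, s4}): φ is true.
  s3 (successors {s0, s4}): φ is true.
  s4 (successors {s1, s2}): φ is false.
For instance, at s4:
  At s4: [][](~r | ~(r & s)) is true, so ~[][](~r | ~(r & s)) is false.
    At s4: [][](~r | ~(r & s)) requires [](~r | ~(r & s)) at every successor {s1, s2}.
      At s1: [](~r | ~(r & s)) is true.
      At s2: [](~r | ~(r & s)) is true.
    So [][](~r | ~(r & s)) is true at s4.
Satisfying worlds: {s1, s2, s3}

s1, s2, s3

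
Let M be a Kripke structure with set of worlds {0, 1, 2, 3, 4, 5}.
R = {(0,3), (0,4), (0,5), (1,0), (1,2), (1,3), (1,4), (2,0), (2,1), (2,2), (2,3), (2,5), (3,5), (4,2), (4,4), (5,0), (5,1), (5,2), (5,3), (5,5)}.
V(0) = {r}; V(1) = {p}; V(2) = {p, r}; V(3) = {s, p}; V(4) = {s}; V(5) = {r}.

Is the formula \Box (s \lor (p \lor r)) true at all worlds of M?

Let φ = \Box (s \lor (p \lor r)). Evaluate φ at each world:
  0 (successors {3, 4, 5}): φ is true.
  1 (successors {0, 2, 3, 4}): φ is true.
  2 (successors {0, 1, 2, 3, 5}): φ is true.
  3 (successors {5}): φ is true.
  4 (successors {2, 4}): φ is true.
  5 (successors {0, 1, 2, 3, 5}): φ is true.
For instance, at 4:
  At 4: \Box (s \lor (p \lor r)) requires s \lor (p \lor r) at every successor {2, 4}.
    At 2: s \lor (p \lor r) is true.
    At 4: s \lor (p \lor r) is true.
  So \Box (s \lor (p \lor r)) is true at 4.

Yes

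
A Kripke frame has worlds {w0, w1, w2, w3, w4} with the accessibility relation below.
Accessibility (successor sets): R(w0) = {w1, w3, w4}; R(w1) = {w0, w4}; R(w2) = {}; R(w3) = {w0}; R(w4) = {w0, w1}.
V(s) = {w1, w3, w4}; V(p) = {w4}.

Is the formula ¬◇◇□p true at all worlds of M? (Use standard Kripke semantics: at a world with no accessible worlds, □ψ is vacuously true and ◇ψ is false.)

Recall that □ψ holds at a world iff ψ holds at every accessible world, and ◇ψ holds iff ψ holds at some accessible world.
Let φ = ¬◇◇□p. Evaluate φ at each world:
  w0 (successors {w1, w3, w4}): φ is true.
  w1 (successors {w0, w4}): φ is true.
  w2 (successors ∅): φ is true.
  w3 (successors {w0}): φ is true.
  w4 (successors {w0, w1}): φ is true.
For instance, at w3:
  At w3: ◇◇□p is false, so ¬◇◇□p is true.
    At w3: ◇◇□p requires ◇□p at some successor in {w0}.
      At w0: ◇□p is false.
    So ◇◇□p is false at w3.

Yes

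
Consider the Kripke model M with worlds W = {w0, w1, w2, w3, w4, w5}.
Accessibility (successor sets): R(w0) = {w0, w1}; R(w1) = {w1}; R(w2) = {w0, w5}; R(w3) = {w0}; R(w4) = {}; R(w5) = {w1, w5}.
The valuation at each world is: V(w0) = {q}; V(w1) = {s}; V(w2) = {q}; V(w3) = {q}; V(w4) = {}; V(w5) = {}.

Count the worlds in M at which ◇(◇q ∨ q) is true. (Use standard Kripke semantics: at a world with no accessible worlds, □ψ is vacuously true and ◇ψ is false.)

Let φ = ◇(◇q ∨ q). Evaluate φ at each world:
  w0 (successors {w0, w1}): φ is true.
  w1 (successors {w1}): φ is false.
  w2 (successors {w0, w5}): φ is true.
  w3 (successors {w0}): φ is true.
  w4 (successors ∅): φ is false.
  w5 (successors {w1, w5}): φ is false.
For instance, at w5:
  At w5: ◇(◇q ∨ q) requires ◇q ∨ q at some successor in {w1, w5}.
    At w1: ◇q ∨ q is false.
    At w5: ◇q ∨ q is false.
  So ◇(◇q ∨ q) is false at w5.
Satisfying worlds: {w0, w2, w3}

3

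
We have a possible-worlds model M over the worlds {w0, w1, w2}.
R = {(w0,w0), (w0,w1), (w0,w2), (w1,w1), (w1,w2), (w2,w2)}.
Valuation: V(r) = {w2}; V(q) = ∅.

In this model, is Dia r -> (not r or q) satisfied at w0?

Yes

At w0: Dia r is true, not r or q is true, so Dia r -> (not r or q) is true.
  At w0: Dia r requires r at some successor in {w0, w1, w2}.
    r holds at w2, so Dia r is true at w0.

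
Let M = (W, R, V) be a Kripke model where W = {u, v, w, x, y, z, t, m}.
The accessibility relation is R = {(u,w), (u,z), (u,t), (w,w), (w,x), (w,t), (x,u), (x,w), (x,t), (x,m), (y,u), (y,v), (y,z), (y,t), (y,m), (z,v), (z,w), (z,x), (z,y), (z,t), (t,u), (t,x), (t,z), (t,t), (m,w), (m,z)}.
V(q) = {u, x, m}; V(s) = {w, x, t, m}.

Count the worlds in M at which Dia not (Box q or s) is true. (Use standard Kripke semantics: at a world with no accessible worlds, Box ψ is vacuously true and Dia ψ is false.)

Recall that Box ψ holds at a world iff ψ holds at every accessible world, and Dia ψ holds iff ψ holds at some accessible world.
Let φ = Dia not (Box q or s). Evaluate φ at each world:
  u (successors {w, z, t}): φ is true.
  v (successors ∅): φ is false.
  w (successors {w, x, t}): φ is false.
  x (successors {u, w, t, m}): φ is true.
  y (successors {u, v, z, t, m}): φ is true.
  z (successors {v, w, x, y, t}): φ is true.
  t (successors {u, x, z, t}): φ is true.
  m (successors {w, z}): φ is true.
For instance, at w:
  At w: Dia not (Box q or s) requires not (Box q or s) at some successor in {w, x, t}.
    At w: not (Box q or s) is false.
    At x: not (Box q or s) is false.
    At t: not (Box q or s) is false.
  So Dia not (Box q or s) is false at w.
Satisfying worlds: {u, x, y, z, t, m}

6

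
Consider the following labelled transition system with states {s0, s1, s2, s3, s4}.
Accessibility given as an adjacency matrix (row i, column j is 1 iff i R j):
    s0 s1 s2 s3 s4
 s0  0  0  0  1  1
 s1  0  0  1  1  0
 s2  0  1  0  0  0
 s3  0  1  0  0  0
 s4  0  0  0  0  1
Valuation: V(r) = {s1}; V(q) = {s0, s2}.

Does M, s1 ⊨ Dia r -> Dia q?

At s1: Dia r is false, Dia q is true, so Dia r -> Dia q is true.
  At s1: Dia r requires r at some successor in {s2, s3}.
    At s2: r is false.
    At s3: r is false.
  So Dia r is false at s1.
  At s1: Dia q requires q at some successor in {s2, s3}.
    q holds at s2, so Dia q is true at s1.

Yes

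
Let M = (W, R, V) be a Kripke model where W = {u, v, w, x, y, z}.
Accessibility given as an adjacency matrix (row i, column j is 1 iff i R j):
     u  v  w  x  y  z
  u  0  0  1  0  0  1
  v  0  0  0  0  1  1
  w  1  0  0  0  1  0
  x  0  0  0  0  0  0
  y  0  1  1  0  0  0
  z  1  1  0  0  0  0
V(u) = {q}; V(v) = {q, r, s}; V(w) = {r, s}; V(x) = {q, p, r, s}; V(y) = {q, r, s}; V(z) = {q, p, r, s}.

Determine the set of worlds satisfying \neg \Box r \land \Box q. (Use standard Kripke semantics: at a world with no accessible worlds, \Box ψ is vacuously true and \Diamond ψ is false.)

w, z

Let φ = \neg \Box r \land \Box q. Evaluate φ at each world:
  u (successors {w, z}): φ is false.
  v (successors {y, z}): φ is false.
  w (successors {u, y}): φ is true.
  x (successors ∅): φ is false.
  y (successors {v, w}): φ is false.
  z (successors {u, v}): φ is true.
For instance, at v:
  At v: \neg \Box r is false, \Box q is true, so \neg \Box r \land \Box q is false.
    At v: \Box r is true, so \neg \Box r is false.
      At v: \Box r requires r at every successor {y, z}.
        At y: r is true.
        At z: r is true.
      So \Box r is true at v.
    At v: \Box q requires q at every successor {y, z}.
      At y: q is true.
      At z: q is true.
    So \Box q is true at v.
Satisfying worlds: {w, z}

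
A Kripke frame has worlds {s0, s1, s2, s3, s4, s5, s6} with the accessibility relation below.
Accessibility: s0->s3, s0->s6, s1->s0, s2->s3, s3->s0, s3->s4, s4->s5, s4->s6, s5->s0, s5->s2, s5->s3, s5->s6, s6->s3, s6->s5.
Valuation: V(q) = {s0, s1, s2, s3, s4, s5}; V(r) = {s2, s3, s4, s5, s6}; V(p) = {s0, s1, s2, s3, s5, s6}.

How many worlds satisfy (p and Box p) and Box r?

3

Let φ = (p and Box p) and Box r. Evaluate φ at each world:
  s0 (successors {s3, s6}): φ is true.
  s1 (successors {s0}): φ is false.
  s2 (successors {s3}): φ is true.
  s3 (successors {s0, s4}): φ is false.
  s4 (successors {s5, s6}): φ is false.
  s5 (successors {s0, s2, s3, s6}): φ is false.
  s6 (successors {s3, s5}): φ is true.
For instance, at s3:
  At s3: p and Box p is false, Box r is false, so (p and Box p) and Box r is false.
    At s3: p is true, Box p is false, so p and Box p is false.
      At s3: Box p requires p at every successor {s0, s4}.
        p fails at s4, so Box p is false at s3.
    At s3: Box r requires r at every successor {s0, s4}.
      r fails at s0, so Box r is false at s3.
Satisfying worlds: {s0, s2, s6}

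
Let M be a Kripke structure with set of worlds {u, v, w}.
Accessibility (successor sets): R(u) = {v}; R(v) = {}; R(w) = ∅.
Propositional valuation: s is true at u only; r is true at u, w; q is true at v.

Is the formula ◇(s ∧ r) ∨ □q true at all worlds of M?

Yes

Recall that □ψ holds at a world iff ψ holds at every accessible world, and ◇ψ holds iff ψ holds at some accessible world.
Let φ = ◇(s ∧ r) ∨ □q. Evaluate φ at each world:
  u (successors {v}): φ is true.
  v (successors ∅): φ is true.
  w (successors ∅): φ is true.
For instance, at u:
  At u: ◇(s ∧ r) is false, □q is true, so ◇(s ∧ r) ∨ □q is true.
    At u: ◇(s ∧ r) requires s ∧ r at some successor in {v}.
      At v: s ∧ r is false.
    So ◇(s ∧ r) is false at u.
    At u: □q requires q at every successor {v}.
      At v: q is true.
    So □q is true at u.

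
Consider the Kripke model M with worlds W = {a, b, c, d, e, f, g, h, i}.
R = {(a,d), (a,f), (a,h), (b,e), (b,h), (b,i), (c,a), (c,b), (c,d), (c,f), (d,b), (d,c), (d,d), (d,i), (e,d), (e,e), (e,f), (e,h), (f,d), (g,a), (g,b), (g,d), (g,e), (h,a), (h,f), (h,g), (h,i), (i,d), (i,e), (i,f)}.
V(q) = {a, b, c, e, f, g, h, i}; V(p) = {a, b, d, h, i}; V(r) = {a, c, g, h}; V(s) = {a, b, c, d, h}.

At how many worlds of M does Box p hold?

1

Let φ = Box p. Evaluate φ at each world:
  a (successors {d, f, h}): φ is false.
  b (successors {e, h, i}): φ is false.
  c (successors {a, b, d, f}): φ is false.
  d (successors {b, c, d, i}): φ is false.
  e (successors {d, e, f, h}): φ is false.
  f (successors {d}): φ is true.
  g (successors {a, b, d, e}): φ is false.
  h (successors {a, f, g, i}): φ is false.
  i (successors {d, e, f}): φ is false.
For instance, at i:
  At i: Box p requires p at every successor {d, e, f}.
    p fails at e, so Box p is false at i.
Satisfying worlds: {f}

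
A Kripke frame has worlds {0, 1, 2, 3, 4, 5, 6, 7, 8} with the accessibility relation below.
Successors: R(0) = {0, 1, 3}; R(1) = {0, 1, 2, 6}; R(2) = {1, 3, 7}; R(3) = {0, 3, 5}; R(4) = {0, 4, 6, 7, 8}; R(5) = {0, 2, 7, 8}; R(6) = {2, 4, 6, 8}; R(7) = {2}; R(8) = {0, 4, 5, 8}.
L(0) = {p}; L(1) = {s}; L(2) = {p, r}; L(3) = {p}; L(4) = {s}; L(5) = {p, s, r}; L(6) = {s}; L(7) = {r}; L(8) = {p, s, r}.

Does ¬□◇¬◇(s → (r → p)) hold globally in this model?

Yes

Let φ = ¬□◇¬◇(s → (r → p)). Evaluate φ at each world:
  0 (successors {0, 1, 3}): φ is true.
  1 (successors {0, 1, 2, 6}): φ is true.
  2 (successors {1, 3, 7}): φ is true.
  3 (successors {0, 3, 5}): φ is true.
  4 (successors {0, 4, 6, 7, 8}): φ is true.
  5 (successors {0, 2, 7, 8}): φ is true.
  6 (successors {2, 4, 6, 8}): φ is true.
  7 (successors {2}): φ is true.
  8 (successors {0, 4, 5, 8}): φ is true.
For instance, at 2:
  At 2: □◇¬◇(s → (r → p)) is false, so ¬□◇¬◇(s → (r → p)) is true.
    At 2: □◇¬◇(s → (r → p)) requires ◇¬◇(s → (r → p)) at every successor {1, 3, 7}.
      ◇¬◇(s → (r → p)) fails at 1, so □◇¬◇(s → (r → p)) is false at 2.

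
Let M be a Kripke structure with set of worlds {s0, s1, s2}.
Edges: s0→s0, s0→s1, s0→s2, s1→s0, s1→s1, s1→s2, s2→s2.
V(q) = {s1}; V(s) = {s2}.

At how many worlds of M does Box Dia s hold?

3

Let φ = Box Dia s. Evaluate φ at each world:
  s0 (successors {s0, s1, s2}): φ is true.
  s1 (successors {s0, s1, s2}): φ is true.
  s2 (successors {s2}): φ is true.
For instance, at s0:
  At s0: Box Dia s requires Dia s at every successor {s0, s1, s2}.
      At s0: Dia s requires s at some successor in {s0, s1, s2}.
        s holds at s2, so Dia s is true at s0.
      At s1: Dia s requires s at some successor in {s0, s1, s2}.
        s holds at s2, so Dia s is true at s1.
      At s2: Dia s requires s at some successor in {s2}.
        s holds at s2, so Dia s is true at s2.
  So Box Dia s is true at s0.
Satisfying worlds: {s0, s1, s2}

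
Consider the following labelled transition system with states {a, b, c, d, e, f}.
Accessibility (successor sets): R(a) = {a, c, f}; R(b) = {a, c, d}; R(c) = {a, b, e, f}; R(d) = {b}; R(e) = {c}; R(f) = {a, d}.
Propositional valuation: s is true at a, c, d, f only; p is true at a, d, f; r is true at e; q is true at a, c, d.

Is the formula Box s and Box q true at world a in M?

At a: Box s is true, Box q is false, so Box s and Box q is false.
  At a: Box s requires s at every successor {a, c, f}.
    At a: s is true.
    At c: s is true.
    At f: s is true.
  So Box s is true at a.
  At a: Box q requires q at every successor {a, c, f}.
    q fails at f, so Box q is false at a.

No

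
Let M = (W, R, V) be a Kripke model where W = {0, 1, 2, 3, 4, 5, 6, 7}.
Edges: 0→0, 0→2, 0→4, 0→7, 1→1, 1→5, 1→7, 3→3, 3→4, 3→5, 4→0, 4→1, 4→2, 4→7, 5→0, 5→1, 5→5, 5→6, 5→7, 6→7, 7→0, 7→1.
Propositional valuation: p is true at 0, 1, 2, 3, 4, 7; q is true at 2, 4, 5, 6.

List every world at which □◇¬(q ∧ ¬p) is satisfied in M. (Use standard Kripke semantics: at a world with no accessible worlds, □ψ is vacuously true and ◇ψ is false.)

Let φ = □◇¬(q ∧ ¬p). Evaluate φ at each world:
  0 (successors {0, 2, 4, 7}): φ is false.
  1 (successors {1, 5, 7}): φ is true.
  2 (successors ∅): φ is true.
  3 (successors {3, 4, 5}): φ is true.
  4 (successors {0, 1, 2, 7}): φ is false.
  5 (successors {0, 1, 5, 6, 7}): φ is true.
  6 (successors {7}): φ is true.
  7 (successors {0, 1}): φ is true.
For instance, at 3:
  At 3: □◇¬(q ∧ ¬p) requires ◇¬(q ∧ ¬p) at every successor {3, 4, 5}.
      At 3: ◇¬(q ∧ ¬p) requires ¬(q ∧ ¬p) at some successor in {3, 4, 5}.
        ¬(q ∧ ¬p) holds at 3, so ◇¬(q ∧ ¬p) is true at 3.
      At 4: ◇¬(q ∧ ¬p) requires ¬(q ∧ ¬p) at some successor in {0, 1, 2, 7}.
        ¬(q ∧ ¬p) holds at 0, so ◇¬(q ∧ ¬p) is true at 4.
      At 5: ◇¬(q ∧ ¬p) requires ¬(q ∧ ¬p) at some successor in {0, 1, 5, 6, 7}.
        ¬(q ∧ ¬p) holds at 0, so ◇¬(q ∧ ¬p) is true at 5.
  So □◇¬(q ∧ ¬p) is true at 3.
Satisfying worlds: {1, 2, 3, 5, 6, 7}

1, 2, 3, 5, 6, 7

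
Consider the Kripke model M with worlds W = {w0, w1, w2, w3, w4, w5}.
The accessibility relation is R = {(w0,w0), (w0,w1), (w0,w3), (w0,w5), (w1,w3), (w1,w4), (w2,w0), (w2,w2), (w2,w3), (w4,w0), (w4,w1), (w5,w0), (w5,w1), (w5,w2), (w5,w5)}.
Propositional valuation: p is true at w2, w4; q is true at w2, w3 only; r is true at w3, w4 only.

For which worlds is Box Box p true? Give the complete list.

Let φ = Box Box p. Evaluate φ at each world:
  w0 (successors {w0, w1, w3, w5}): φ is false.
  w1 (successors {w3, w4}): φ is false.
  w2 (successors {w0, w2, w3}): φ is false.
  w3 (successors ∅): φ is true.
  w4 (successors {w0, w1}): φ is false.
  w5 (successors {w0, w1, w2, w5}): φ is false.
For instance, at w4:
  At w4: Box Box p requires Box p at every successor {w0, w1}.
    Box p fails at w0, so Box Box p is false at w4.
      At w0: Box p requires p at every successor {w0, w1, w3, w5}.
        p fails at w0, so Box p is false at w0.
Satisfying worlds: {w3}

w3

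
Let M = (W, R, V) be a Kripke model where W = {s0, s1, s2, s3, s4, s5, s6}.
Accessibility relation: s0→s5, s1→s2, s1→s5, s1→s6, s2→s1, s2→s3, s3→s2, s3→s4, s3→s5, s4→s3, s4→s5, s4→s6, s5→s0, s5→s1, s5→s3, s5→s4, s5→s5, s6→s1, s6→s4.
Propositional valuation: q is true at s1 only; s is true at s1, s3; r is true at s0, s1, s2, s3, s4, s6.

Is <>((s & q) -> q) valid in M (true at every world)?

Let φ = <>((s & q) -> q). Evaluate φ at each world:
  s0 (successors {s5}): φ is true.
  s1 (successors {s2, s5, s6}): φ is true.
  s2 (successors {s1, s3}): φ is true.
  s3 (successors {s2, s4, s5}): φ is true.
  s4 (successors {s3, s5, s6}): φ is true.
  s5 (successors {s0, s1, s3, s4, s5}): φ is true.
  s6 (successors {s1, s4}): φ is true.
For instance, at s1:
  At s1: <>((s & q) -> q) requires (s & q) -> q at some successor in {s2, s5, s6}.
    (s & q) -> q holds at s2, so <>((s & q) -> q) is true at s1.

Yes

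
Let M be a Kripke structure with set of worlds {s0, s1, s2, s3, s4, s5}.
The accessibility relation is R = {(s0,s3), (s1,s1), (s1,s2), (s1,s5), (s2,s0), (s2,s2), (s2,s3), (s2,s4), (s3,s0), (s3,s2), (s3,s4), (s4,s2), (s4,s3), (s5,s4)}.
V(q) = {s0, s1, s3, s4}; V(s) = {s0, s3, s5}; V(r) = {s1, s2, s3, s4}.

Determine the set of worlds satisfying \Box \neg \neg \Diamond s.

s0, s2, s3, s4, s5

Recall that \Box ψ holds at a world iff ψ holds at every accessible world, and \Diamond ψ holds iff ψ holds at some accessible world.
Let φ = \Box \neg \neg \Diamond s. Evaluate φ at each world:
  s0 (successors {s3}): φ is true.
  s1 (successors {s1, s2, s5}): φ is false.
  s2 (successors {s0, s2, s3, s4}): φ is true.
  s3 (successors {s0, s2, s4}): φ is true.
  s4 (successors {s2, s3}): φ is true.
  s5 (successors {s4}): φ is true.
For instance, at s1:
  At s1: \Box \neg \neg \Diamond s requires \neg \neg \Diamond s at every successor {s1, s2, s5}.
    \neg \neg \Diamond s fails at s5, so \Box \neg \neg \Diamond s is false at s1.
      At s5: \neg \Diamond s is true, so \neg \neg \Diamond s is false.
Satisfying worlds: {s0, s2, s3, s4, s5}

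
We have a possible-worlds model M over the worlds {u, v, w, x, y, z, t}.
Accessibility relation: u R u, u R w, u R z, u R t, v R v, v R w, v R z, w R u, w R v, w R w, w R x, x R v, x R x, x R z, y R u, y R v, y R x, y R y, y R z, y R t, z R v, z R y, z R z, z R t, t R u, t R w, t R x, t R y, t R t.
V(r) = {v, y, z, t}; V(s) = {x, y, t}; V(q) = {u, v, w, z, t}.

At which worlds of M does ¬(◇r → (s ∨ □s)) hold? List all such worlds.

u, v, w, z

Let φ = ¬(◇r → (s ∨ □s)). Evaluate φ at each world:
  u (successors {u, w, z, t}): φ is true.
  v (successors {v, w, z}): φ is true.
  w (successors {u, v, w, x}): φ is true.
  x (successors {v, x, z}): φ is false.
  y (successors {u, v, x, y, z, t}): φ is false.
  z (successors {v, y, z, t}): φ is true.
  t (successors {u, w, x, y, t}): φ is false.
For instance, at z:
  At z: ◇r → (s ∨ □s) is false, so ¬(◇r → (s ∨ □s)) is true.
    At z: ◇r is true, s ∨ □s is false, so ◇r → (s ∨ □s) is false.
      At z: ◇r requires r at some successor in {v, y, z, t}.
        r holds at v, so ◇r is true at z.
      At z: s is false, □s is false, so s ∨ □s is false.
Satisfying worlds: {u, v, w, z}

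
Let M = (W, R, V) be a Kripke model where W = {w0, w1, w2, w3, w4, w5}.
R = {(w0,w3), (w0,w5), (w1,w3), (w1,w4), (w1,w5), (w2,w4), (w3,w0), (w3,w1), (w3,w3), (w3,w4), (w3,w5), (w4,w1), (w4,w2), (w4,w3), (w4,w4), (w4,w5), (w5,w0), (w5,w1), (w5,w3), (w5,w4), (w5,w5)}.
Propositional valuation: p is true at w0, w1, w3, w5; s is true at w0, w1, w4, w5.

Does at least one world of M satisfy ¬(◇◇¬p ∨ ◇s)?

Recall that ◇ψ holds at a world iff ψ holds at some accessible world.
Let φ = ¬(◇◇¬p ∨ ◇s). Evaluate φ at each world:
  w0 (successors {w3, w5}): φ is false.
  w1 (successors {w3, w4, w5}): φ is false.
  w2 (successors {w4}): φ is false.
  w3 (successors {w0, w1, w3, w4, w5}): φ is false.
  w4 (successors {w1, w2, w3, w4, w5}): φ is false.
  w5 (successors {w0, w1, w3, w4, w5}): φ is false.
For instance, at w3:
  At w3: ◇◇¬p ∨ ◇s is true, so ¬(◇◇¬p ∨ ◇s) is false.
    At w3: ◇◇¬p is true, ◇s is true, so ◇◇¬p ∨ ◇s is true.
      At w3: ◇◇¬p requires ◇¬p at some successor in {w0, w1, w3, w4, w5}.
        ◇¬p holds at w1, so ◇◇¬p is true at w3.
      At w3: ◇s requires s at some successor in {w0, w1, w3, w4, w5}.
        s holds at w0, so ◇s is true at w3.

No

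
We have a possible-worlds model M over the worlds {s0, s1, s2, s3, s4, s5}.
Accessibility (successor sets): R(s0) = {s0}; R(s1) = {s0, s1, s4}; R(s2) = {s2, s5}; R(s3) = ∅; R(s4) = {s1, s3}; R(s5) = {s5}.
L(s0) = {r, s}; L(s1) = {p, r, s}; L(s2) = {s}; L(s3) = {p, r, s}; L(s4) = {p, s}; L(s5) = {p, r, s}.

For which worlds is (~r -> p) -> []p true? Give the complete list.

s2, s3, s4, s5

Let φ = (~r -> p) -> []p. Evaluate φ at each world:
  s0 (successors {s0}): φ is false.
  s1 (successors {s0, s1, s4}): φ is false.
  s2 (successors {s2, s5}): φ is true.
  s3 (successors ∅): φ is true.
  s4 (successors {s1, s3}): φ is true.
  s5 (successors {s5}): φ is true.
For instance, at s1:
  At s1: ~r -> p is true, []p is false, so (~r -> p) -> []p is false.
    At s1: []p requires p at every successor {s0, s1, s4}.
      p fails at s0, so []p is false at s1.
Satisfying worlds: {s2, s3, s4, s5}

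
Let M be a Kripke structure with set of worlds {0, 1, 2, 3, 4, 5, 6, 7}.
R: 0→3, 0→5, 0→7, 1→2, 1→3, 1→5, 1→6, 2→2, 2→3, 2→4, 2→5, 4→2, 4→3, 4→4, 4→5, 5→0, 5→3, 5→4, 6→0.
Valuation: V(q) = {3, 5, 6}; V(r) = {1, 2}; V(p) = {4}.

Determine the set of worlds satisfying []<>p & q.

Recall that []ψ holds at a world iff ψ holds at every accessible world, and <>ψ holds iff ψ holds at some accessible world.
Let φ = []<>p & q. Evaluate φ at each world:
  0 (successors {3, 5, 7}): φ is false.
  1 (successors {2, 3, 5, 6}): φ is false.
  2 (successors {2, 3, 4, 5}): φ is false.
  3 (successors ∅): φ is true.
  4 (successors {2, 3, 4, 5}): φ is false.
  5 (successors {0, 3, 4}): φ is false.
  6 (successors {0}): φ is false.
  7 (successors ∅): φ is false.
For instance, at 4:
  At 4: []<>p is false, q is false, so []<>p & q is false.
    At 4: []<>p requires <>p at every successor {2, 3, 4, 5}.
      <>p fails at 3, so []<>p is false at 4.
Satisfying worlds: {3}

3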